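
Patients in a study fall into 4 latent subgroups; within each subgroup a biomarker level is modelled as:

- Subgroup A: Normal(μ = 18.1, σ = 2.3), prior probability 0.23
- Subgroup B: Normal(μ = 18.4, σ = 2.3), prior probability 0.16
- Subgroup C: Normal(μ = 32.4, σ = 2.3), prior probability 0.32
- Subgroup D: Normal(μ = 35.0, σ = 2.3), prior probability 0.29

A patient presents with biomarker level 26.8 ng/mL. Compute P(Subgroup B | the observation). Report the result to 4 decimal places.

0.0117

Posterior ∝ prior × likelihood, so P(k | x) ∝ w_k f_k(x); normalise over all components.
Normal densities:
  p_A = (1/(2.3·√(2π)))·exp(−(26.8−18.1)²/(2·2.3²)) = 0.173453·exp(-7.15406) = 0.000135585
  p_B = (1/(2.3·√(2π)))·exp(−(26.8−18.4)²/(2·2.3²)) = 0.173453·exp(-6.66919) = 0.000220187
  p_C = (1/(2.3·√(2π)))·exp(−(26.8−32.4)²/(2·2.3²)) = 0.173453·exp(-2.96408) = 0.00895153
  p_D = (1/(2.3·√(2π)))·exp(−(26.8−35.0)²/(2·2.3²)) = 0.173453·exp(-6.35539) = 0.000301351
Prior × likelihood for each component:
  w_A·p_A = 0.23 × 0.000135585 = 3.11845e-05
  w_B·p_B = 0.16 × 0.000220187 = 3.52299e-05
  w_C·p_C = 0.32 × 0.00895153 = 0.00286449
  w_D·p_D = 0.29 × 0.000301351 = 8.73918e-05
Evidence: 3.11845e-05 + 3.52299e-05 + 0.00286449 + 8.73918e-05 = 0.0030183
P(Subgroup B | the observation) ≈ 0.0117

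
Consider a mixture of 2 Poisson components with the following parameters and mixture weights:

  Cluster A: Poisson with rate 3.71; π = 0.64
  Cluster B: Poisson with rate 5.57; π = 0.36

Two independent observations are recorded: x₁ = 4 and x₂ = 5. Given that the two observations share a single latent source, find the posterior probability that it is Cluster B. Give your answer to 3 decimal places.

The responsibility of component k is π_k f_k(x) divided by Σ_j π_j f_j(x).
Since both observations come from the same component, the likelihood for component k is f_k(x₁)·f_k(x₂).
  p_A = [0.19322] × [0.143369] = 0.0277018
  p_B = [0.152823] × [0.170245] = 0.0260174
Multiply by the mixture weights:
  π_A·p_A = 0.64 × 0.0277018 = 0.0177291
  π_B·p_B = 0.36 × 0.0260174 = 0.00936626
Denominator: 0.0177291 + 0.00936626 = 0.0270954
So the posterior for Cluster B is 0.00936626 / 0.0270954 ≈ 0.346.

0.346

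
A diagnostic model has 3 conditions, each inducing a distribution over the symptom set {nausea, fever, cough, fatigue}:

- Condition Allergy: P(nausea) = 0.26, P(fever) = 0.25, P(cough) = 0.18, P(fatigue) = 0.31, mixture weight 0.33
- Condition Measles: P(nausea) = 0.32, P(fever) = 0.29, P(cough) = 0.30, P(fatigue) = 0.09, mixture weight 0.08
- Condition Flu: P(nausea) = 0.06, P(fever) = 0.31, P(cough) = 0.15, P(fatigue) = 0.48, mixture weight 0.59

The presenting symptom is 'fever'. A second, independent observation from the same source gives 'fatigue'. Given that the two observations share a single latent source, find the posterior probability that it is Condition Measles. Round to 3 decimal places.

By Bayes' theorem, P(k | x) = π_k f_k(x) / Σ_j π_j f_j(x).
Since both observations come from the same component, the likelihood for component k is f_k(x₁)·f_k(x₂).
  f_Allergy = [0.25] × [0.31] = 0.0775
  f_Measles = [0.29] × [0.09] = 0.0261
  f_Flu = [0.31] × [0.48] = 0.1488
Multiply by the mixture weights:
  π_Allergy·f_Allergy = 0.33 × 0.0775 = 0.025575
  π_Measles·f_Measles = 0.08 × 0.0261 = 0.002088
  π_Flu·f_Flu = 0.59 × 0.1488 = 0.087792
Sum: 0.025575 + 0.002088 + 0.087792 = 0.115455
So the posterior for Condition Measles is 0.002088 / 0.115455 ≈ 0.018.

0.018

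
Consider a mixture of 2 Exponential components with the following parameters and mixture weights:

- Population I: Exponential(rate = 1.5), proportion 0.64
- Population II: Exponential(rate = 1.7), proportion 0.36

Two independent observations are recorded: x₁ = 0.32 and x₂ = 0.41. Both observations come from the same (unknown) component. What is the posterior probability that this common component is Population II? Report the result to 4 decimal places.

0.3844

P(component k | x) = π_k·f_k(x) / marginal(x), where marginal(x) = Σ_j π_j·f_j(x).
Since both observations come from the same component, the likelihood for component k is f_k(x₁)·f_k(x₂).
  p_I = [0.928175] × [0.810961] = 0.752714
  p_II = [0.986717] × [0.846731] = 0.835484
Unnormalised posteriors:
  π_I·p_I = 0.64 × 0.752714 = 0.481737
  π_II·p_II = 0.36 × 0.835484 = 0.300774
Normaliser: 0.481737 + 0.300774 = 0.782511
So the posterior for Population II is 0.300774 / 0.782511 ≈ 0.3844.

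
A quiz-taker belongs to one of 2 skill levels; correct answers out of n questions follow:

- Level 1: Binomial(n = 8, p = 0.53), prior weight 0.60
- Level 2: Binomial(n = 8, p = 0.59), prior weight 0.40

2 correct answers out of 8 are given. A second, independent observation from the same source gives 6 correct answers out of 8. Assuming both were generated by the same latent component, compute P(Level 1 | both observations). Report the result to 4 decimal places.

Apply Bayes' rule: the posterior for each component is proportional to its prior times its likelihood at x.
Since both observations come from the same component, the likelihood for component k is f_k(x₁)·f_k(x₂).
  p_1 = [C(8,2)·0.53^2·0.47^6 = 28·0.2809·0.0107792 = 0.0847807] × [0.137091] = 0.0116227
  p_2 = [C(8,2)·0.59^2·0.41^6 = 28·0.3481·0.0047501 = 0.0462983] × [0.198535] = 0.00919185
Multiply by the mixture weights:
  π_1·p_1 = 0.60 × 0.0116227 = 0.0069736
  π_2·p_2 = 0.40 × 0.00919185 = 0.00367674
Normaliser: 0.0069736 + 0.00367674 = 0.0106503
P(Level 1 | x₁,x₂) ≈ 0.6548

0.6548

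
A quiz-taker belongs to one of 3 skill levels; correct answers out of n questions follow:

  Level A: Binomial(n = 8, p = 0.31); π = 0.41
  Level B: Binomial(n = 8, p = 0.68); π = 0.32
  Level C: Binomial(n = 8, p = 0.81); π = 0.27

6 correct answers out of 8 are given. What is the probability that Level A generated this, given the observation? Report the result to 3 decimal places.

0.028

Posterior ∝ prior × likelihood, so P(k | x) ∝ π_k f_k(x); normalise over all components.
Evaluate each component's likelihood at the observed value:
  f_A = 0.0118311
  f_B = 0.283473
  f_C = 0.28548
Multiply by the mixture weights:
  π_A·f_A = 0.41 × 0.0118311 = 0.00485076
  π_B·f_B = 0.32 × 0.283473 = 0.0907113
  π_C·f_C = 0.27 × 0.28548 = 0.0770795
Sum: 0.00485076 + 0.0907113 + 0.0770795 = 0.172642
Responsibility of Level A: 0.00485076 / 0.172642 ≈ 0.028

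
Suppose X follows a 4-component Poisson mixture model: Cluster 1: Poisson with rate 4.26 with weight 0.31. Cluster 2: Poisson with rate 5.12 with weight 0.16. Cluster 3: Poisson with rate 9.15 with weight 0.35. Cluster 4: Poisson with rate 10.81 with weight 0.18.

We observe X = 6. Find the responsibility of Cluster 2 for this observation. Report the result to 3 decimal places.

P(component k | x) = P(Z=k)·f_k(x) / marginal(x), where marginal(x) = Σ_j P(Z=j)·f_j(x).
Component likelihoods at x = 6:
  f_1 = 0.117228
  f_2 = 0.14952
  f_3 = 0.0865764
  f_4 = 0.0447608
Unnormalised posteriors:
  P(Z=1)·f_1 = 0.31 × 0.117228 = 0.0363406
  P(Z=2)·f_2 = 0.16 × 0.14952 = 0.0239232
  P(Z=3)·f_3 = 0.35 × 0.0865764 = 0.0303017
  P(Z=4)·f_4 = 0.18 × 0.0447608 = 0.00805695
Evidence: 0.0363406 + 0.0239232 + 0.0303017 + 0.00805695 = 0.0986225
P(Cluster 2 | 6) ≈ 0.243

0.243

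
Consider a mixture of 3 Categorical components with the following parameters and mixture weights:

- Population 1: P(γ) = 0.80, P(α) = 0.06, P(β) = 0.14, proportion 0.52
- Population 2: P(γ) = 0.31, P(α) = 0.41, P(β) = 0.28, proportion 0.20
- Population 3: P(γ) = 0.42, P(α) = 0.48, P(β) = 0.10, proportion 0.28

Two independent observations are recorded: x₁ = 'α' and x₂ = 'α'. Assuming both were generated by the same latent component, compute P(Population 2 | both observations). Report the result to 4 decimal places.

0.3362

Posterior ∝ prior × likelihood, so P(k | x) ∝ π_k f_k(x); normalise over all components.
Since both observations come from the same component, the likelihood for component k is f_k(x₁)·f_k(x₂).
  p_1 = [0.06] × [0.06] = 0.0036
  p_2 = [0.41] × [0.41] = 0.1681
  p_3 = [0.48] × [0.48] = 0.2304
Prior × likelihood for each component:
  π_1·p_1 = 0.52 × 0.0036 = 0.001872
  π_2·p_2 = 0.20 × 0.1681 = 0.03362
  π_3·p_3 = 0.28 × 0.2304 = 0.064512
Evidence: 0.001872 + 0.03362 + 0.064512 = 0.100004
P(Population 2 | x₁, x₂) = 0.03362 / 0.100004 ≈ 0.3362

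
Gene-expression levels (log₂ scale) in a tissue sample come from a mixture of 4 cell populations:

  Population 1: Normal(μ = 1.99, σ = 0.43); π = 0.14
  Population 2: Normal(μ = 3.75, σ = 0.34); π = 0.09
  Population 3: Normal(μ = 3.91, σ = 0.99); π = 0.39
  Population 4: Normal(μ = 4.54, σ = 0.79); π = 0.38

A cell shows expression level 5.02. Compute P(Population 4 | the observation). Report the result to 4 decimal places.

Posterior ∝ prior × likelihood, so P(k | x) ∝ P(Z=k) f_k(x); normalise over all components.
Normal densities:
  L_1 = 1.53235e-11
  L_2 = 0.00109572
  L_3 = 0.214929
  L_4 = 0.419873
Weight by the priors:
  P(Z=1)·L_1 = 0.14 × 1.53235e-11 = 2.14529e-12
  P(Z=2)·L_2 = 0.09 × 0.00109572 = 9.86152e-05
  P(Z=3)·L_3 = 0.39 × 0.214929 = 0.0838224
  P(Z=4)·L_4 = 0.38 × 0.419873 = 0.159552
Denominator: 2.14529e-12 + 9.86152e-05 + 0.0838224 + 0.159552 = 0.243473
Responsibility of Population 4: 0.159552 / 0.243473 ≈ 0.6553

0.6553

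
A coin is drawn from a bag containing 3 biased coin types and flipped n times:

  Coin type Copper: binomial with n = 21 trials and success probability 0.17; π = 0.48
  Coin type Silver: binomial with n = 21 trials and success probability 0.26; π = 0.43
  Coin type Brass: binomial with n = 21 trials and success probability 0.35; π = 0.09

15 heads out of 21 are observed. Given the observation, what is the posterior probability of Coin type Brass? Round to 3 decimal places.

0.892

By Bayes' theorem, P(k | x) = P(Z=k) f_k(x) / Σ_j P(Z=j) f_j(x).
Component likelihoods at x = 15 heads out of 21:
  p_Copper = 5.07825e-08
  p_Silver = 1.49452e-05
  p_Brass = 0.000592943
Unnormalised posteriors:
  P(Z=Copper)·p_Copper = 0.48 × 5.07825e-08 = 2.43756e-08
  P(Z=Silver)·p_Silver = 0.43 × 1.49452e-05 = 6.42645e-06
  P(Z=Brass)·p_Brass = 0.09 × 0.000592943 = 5.33648e-05
Evidence: 2.43756e-08 + 6.42645e-06 + 5.33648e-05 = 5.98156e-05
P(Coin type Brass | 15 heads out of 21) = 5.33648e-05 / 5.98156e-05 ≈ 0.892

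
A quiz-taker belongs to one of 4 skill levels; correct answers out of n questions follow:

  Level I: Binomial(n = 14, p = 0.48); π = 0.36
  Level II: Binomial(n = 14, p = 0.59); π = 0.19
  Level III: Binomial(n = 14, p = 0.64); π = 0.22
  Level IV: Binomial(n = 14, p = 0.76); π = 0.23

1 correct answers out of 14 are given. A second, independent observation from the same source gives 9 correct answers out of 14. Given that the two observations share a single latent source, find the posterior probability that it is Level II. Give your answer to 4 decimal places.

0.0537

By Bayes' theorem, P(k | x) = P(Z=k) f_k(x) / Σ_j P(Z=j) f_j(x).
Since both observations come from the same component, the likelihood for component k is f_k(x₁)·f_k(x₂).
  L_I = [0.00136588] × [0.102956] = 0.000140626
  L_II = [7.64135e-05] × [0.200933] = 1.5354e-05
  L_III = [1.52841e-05] × [0.21807] = 3.33301e-06
  L_IV = [9.32584e-08] × [0.134847] = 1.25756e-08
Unnormalised posteriors:
  P(Z=I)·L_I = 0.36 × 0.000140626 = 5.06252e-05
  P(Z=II)·L_II = 0.19 × 1.5354e-05 = 2.91726e-06
  P(Z=III)·L_III = 0.22 × 3.33301e-06 = 7.33263e-07
  P(Z=IV)·L_IV = 0.23 × 1.25756e-08 = 2.8924e-09
Marginal: 5.06252e-05 + 2.91726e-06 + 7.33263e-07 + 2.8924e-09 = 5.42787e-05
P(Level II | x₁, x₂) ≈ 0.0537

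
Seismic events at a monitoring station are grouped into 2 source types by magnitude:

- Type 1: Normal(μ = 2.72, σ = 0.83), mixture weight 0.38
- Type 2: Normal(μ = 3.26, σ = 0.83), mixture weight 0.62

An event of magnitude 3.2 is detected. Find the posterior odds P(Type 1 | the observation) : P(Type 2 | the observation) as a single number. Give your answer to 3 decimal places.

0.520

Only the two components matter; the odds are (π_i f_i(x)) / (π_j f_j(x)).
Evaluate each component's likelihood at the observed value:
  p_1 = (1/(0.83·√(2π)))·exp(−(3.2−2.72)²/(2·0.83²)) = 0.480653·exp(-0.16722) = 0.406638
  p_2 = (1/(0.83·√(2π)))·exp(−(3.2−3.26)²/(2·0.83²)) = 0.480653·exp(-0.00261) = 0.479399
Odds = (0.38/0.62) × (0.406638/0.479399) = 0.612903 × 0.848224 ≈ 0.520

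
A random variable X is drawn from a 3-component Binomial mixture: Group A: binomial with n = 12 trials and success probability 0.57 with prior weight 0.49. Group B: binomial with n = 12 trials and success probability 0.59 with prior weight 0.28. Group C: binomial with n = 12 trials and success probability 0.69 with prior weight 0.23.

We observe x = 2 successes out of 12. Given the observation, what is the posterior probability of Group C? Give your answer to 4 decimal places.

0.0185

Posterior ∝ prior × likelihood, so P(k | x) ∝ w_k f_k(x); normalise over all components.
Component likelihoods at x = 2 successes out of 12:
  f_A = C(12,2)·0.57^2·0.43^10 = 66·0.3249·0.000216115 = 0.00463424
  f_B = C(12,2)·0.59^2·0.41^10 = 66·0.3481·0.000134227 = 0.0030838
  f_C = C(12,2)·0.69^2·0.31^10 = 66·0.4761·8.19628e-06 = 0.000257549
Unnormalised posteriors:
  w_A·f_A = 0.49 × 0.00463424 = 0.00227078
  w_B·f_B = 0.28 × 0.0030838 = 0.000863465
  w_C·f_C = 0.23 × 0.000257549 = 5.92362e-05
Normaliser: 0.00227078 + 0.000863465 + 5.92362e-05 = 0.00319348
P(Group C | the observation) = 5.92362e-05 / 0.00319348 ≈ 0.0185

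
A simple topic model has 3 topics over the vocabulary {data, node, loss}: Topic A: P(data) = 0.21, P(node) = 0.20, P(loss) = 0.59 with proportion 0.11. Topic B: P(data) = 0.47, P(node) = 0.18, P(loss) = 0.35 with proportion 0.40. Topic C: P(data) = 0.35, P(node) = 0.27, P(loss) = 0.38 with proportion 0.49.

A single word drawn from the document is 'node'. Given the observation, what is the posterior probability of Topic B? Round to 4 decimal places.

0.3182

The responsibility of component k is π_k f_k(x) divided by Σ_j π_j f_j(x).
Evaluate each component's likelihood at the observed value:
  p_A = 0.2
  p_B = 0.18
  p_C = 0.27
Multiply by the mixture weights:
  π_A·p_A = 0.11 × 0.2 = 0.022
  π_B·p_B = 0.40 × 0.18 = 0.072
  π_C·p_C = 0.49 × 0.27 = 0.1323
Normaliser: 0.022 + 0.072 + 0.1323 = 0.2263
So the posterior for Topic B is 0.072 / 0.2263 ≈ 0.3182.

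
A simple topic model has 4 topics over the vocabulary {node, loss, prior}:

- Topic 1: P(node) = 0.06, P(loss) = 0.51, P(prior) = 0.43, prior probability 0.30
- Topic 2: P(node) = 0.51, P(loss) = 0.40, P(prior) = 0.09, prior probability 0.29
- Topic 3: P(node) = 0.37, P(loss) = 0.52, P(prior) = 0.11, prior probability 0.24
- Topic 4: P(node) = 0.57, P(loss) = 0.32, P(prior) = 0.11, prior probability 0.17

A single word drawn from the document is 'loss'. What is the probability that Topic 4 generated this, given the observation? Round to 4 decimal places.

0.1214

Apply Bayes' rule: the posterior for each component is proportional to its prior times its likelihood at x.
Categorical probabilities:
  f_1 = P(loss | comp) = 0.51
  f_2 = P(loss | comp) = 0.40
  f_3 = P(loss | comp) = 0.52
  f_4 = P(loss | comp) = 0.32
Unnormalised posteriors:
  w_1·f_1 = 0.30 × 0.51 = 0.153
  w_2·f_2 = 0.29 × 0.4 = 0.116
  w_3·f_3 = 0.24 × 0.52 = 0.1248
  w_4·f_4 = 0.17 × 0.32 = 0.0544
Denominator: 0.153 + 0.116 + 0.1248 + 0.0544 = 0.4482
Responsibility of Topic 4: 0.0544 / 0.4482 ≈ 0.1214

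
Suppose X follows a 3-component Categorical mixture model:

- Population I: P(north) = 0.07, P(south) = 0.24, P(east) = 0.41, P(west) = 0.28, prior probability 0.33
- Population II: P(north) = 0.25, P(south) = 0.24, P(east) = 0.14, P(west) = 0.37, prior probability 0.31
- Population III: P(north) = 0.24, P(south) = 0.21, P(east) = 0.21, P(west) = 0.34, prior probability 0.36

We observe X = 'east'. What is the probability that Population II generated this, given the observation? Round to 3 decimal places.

0.171

The responsibility of component k is w_k f_k(x) divided by Σ_j w_j f_j(x).
Categorical probabilities:
  f_I = P(east | comp) = 0.41
  f_II = P(east | comp) = 0.14
  f_III = P(east | comp) = 0.21
Prior × likelihood for each component:
  w_I·f_I = 0.33 × 0.41 = 0.1353
  w_II·f_II = 0.31 × 0.14 = 0.0434
  w_III·f_III = 0.36 × 0.21 = 0.0756
Evidence: 0.1353 + 0.0434 + 0.0756 = 0.2543
P(Population II | 'east') ≈ 0.171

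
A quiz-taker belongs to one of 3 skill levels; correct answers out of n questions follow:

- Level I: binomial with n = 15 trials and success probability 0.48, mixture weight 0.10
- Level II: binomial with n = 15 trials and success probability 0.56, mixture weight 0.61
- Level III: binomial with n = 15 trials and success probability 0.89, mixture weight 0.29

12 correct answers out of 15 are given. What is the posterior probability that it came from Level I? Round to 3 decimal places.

The responsibility of component k is w_k f_k(x) divided by Σ_j w_j f_j(x).
Component likelihoods at x = 12 correct answers out of 15:
  f_I = C(15,12)·0.48^12·0.52^3 = 455·0.000149587·0.140608 = 0.0095701
  f_II = C(15,12)·0.56^12·0.44^3 = 455·0.000951166·0.085184 = 0.036866
  f_III = C(15,12)·0.89^12·0.11^3 = 455·0.24699·0.001331 = 0.149579
Weight by the priors:
  w_I·f_I = 0.10 × 0.0095701 = 0.00095701
  w_II·f_II = 0.61 × 0.036866 = 0.0224882
  w_III·f_III = 0.29 × 0.149579 = 0.0433778
Sum: 0.00095701 + 0.0224882 + 0.0433778 = 0.0668231
P(Level I | x) = 0.00095701 / 0.0668231 ≈ 0.014

0.014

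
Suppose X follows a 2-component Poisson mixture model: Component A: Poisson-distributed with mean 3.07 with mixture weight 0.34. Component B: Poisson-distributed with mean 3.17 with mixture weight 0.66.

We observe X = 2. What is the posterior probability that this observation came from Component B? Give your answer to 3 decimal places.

0.652

The responsibility of component k is π_k f_k(x) divided by Σ_j π_j f_j(x).
Component likelihoods at x = 2:
  f_A = e^(−3.07)·3.07^2/2! = 0.218757
  f_B = e^(−3.17)·3.17^2/2! = 0.211045
Unnormalised posteriors:
  π_A·f_A = 0.34 × 0.218757 = 0.0743775
  π_B·f_B = 0.66 × 0.211045 = 0.13929
Normaliser: 0.0743775 + 0.13929 = 0.213667
So the posterior for Component B is 0.13929 / 0.213667 ≈ 0.652.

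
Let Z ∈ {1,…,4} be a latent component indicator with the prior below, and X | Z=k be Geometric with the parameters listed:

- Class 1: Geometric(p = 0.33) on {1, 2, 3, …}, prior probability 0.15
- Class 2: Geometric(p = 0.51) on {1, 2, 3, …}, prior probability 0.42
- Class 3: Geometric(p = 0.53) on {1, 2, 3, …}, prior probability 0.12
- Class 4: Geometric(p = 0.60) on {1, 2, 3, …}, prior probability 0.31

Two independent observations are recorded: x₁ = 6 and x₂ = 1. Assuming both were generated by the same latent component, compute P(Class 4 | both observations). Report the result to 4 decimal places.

The responsibility of component k is P(Z=k) f_k(x) divided by Σ_j P(Z=j) f_j(x).
Since both observations come from the same component, the likelihood for component k is f_k(x₁)·f_k(x₂).
  p_1 = [0.0445541] × [0.33] = 0.0147029
  p_2 = [0.0144062] × [0.51] = 0.00734718
  p_3 = [0.0121553] × [0.53] = 0.0064423
  p_4 = [0.006144] × [0.6] = 0.0036864
Weight by the priors:
  P(Z=1)·p_1 = 0.15 × 0.0147029 = 0.00220543
  P(Z=2)·p_2 = 0.42 × 0.00734718 = 0.00308582
  P(Z=3)·p_3 = 0.12 × 0.0064423 = 0.000773076
  P(Z=4)·p_4 = 0.31 × 0.0036864 = 0.00114278
Denominator: 0.00220543 + 0.00308582 + 0.000773076 + 0.00114278 = 0.00720711
So the posterior for Class 4 is 0.00114278 / 0.00720711 ≈ 0.1586.

0.1586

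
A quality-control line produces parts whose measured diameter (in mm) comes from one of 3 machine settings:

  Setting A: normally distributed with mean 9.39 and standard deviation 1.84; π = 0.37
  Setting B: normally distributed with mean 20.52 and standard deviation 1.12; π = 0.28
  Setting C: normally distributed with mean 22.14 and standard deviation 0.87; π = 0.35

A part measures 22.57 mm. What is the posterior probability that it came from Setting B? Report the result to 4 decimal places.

0.1162

By Bayes' theorem, P(k | x) = π_k f_k(x) / Σ_j π_j f_j(x).
Evaluate each component's likelihood at the observed value:
  L_A = (1/(1.84·√(2π)))·exp(−(22.57−9.39)²/(2·1.84²)) = 0.216816·exp(-25.65460) = 1.56474e-12
  L_B = (1/(1.12·√(2π)))·exp(−(22.57−20.52)²/(2·1.12²)) = 0.356198·exp(-1.67510) = 0.066712
  L_C = (1/(0.87·√(2π)))·exp(−(22.57−22.14)²/(2·0.87²)) = 0.458554·exp(-0.12214) = 0.405831
Multiply by the mixture weights:
  π_A·L_A = 0.37 × 1.56474e-12 = 5.78955e-13
  π_B·L_B = 0.28 × 0.066712 = 0.0186794
  π_C·L_C = 0.35 × 0.405831 = 0.142041
Evidence: 5.78955e-13 + 0.0186794 + 0.142041 = 0.16072
So the posterior for Setting B is 0.0186794 / 0.16072 ≈ 0.1162.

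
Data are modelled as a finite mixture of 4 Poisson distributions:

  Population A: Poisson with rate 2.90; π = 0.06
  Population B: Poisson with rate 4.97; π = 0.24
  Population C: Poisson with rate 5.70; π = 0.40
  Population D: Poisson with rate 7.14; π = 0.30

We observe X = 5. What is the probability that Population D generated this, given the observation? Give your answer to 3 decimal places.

Posterior ∝ prior × likelihood, so P(k | x) ∝ P(Z=k) f_k(x); normalise over all components.
Component likelihoods at x = 5:
  f_A = 0.0940491
  f_B = 0.175452
  f_C = 0.16777
  f_D = 0.122588
Weight by the priors:
  P(Z=A)·f_A = 0.06 × 0.0940491 = 0.00564295
  P(Z=B)·f_B = 0.24 × 0.175452 = 0.0421084
  P(Z=C)·f_C = 0.40 × 0.16777 = 0.067108
  P(Z=D)·f_D = 0.30 × 0.122588 = 0.0367763
Denominator: 0.00564295 + 0.0421084 + 0.067108 + 0.0367763 = 0.151636
P(Population D | data) ≈ 0.243

0.243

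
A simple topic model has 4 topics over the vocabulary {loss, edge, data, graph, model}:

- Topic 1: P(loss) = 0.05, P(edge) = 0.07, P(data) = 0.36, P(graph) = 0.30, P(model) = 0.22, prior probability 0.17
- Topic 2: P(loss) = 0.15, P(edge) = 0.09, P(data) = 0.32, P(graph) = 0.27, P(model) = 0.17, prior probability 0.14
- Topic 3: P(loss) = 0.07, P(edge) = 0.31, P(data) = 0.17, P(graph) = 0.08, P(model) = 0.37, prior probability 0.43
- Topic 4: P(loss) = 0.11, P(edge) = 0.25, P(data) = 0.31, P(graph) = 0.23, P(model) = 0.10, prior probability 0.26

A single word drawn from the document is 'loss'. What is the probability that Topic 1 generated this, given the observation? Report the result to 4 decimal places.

Apply Bayes' rule: the posterior for each component is proportional to its prior times its likelihood at x.
Component likelihoods at x = 'loss':
  p_1 = 0.05
  p_2 = 0.15
  p_3 = 0.07
  p_4 = 0.11
Prior × likelihood for each component:
  π_1·p_1 = 0.17 × 0.05 = 0.0085
  π_2·p_2 = 0.14 × 0.15 = 0.021
  π_3·p_3 = 0.43 × 0.07 = 0.0301
  π_4·p_4 = 0.26 × 0.11 = 0.0286
Normaliser: 0.0085 + 0.021 + 0.0301 + 0.0286 = 0.0882
P(Topic 1 | 'loss') = 0.0085 / 0.0882 ≈ 0.0964

0.0964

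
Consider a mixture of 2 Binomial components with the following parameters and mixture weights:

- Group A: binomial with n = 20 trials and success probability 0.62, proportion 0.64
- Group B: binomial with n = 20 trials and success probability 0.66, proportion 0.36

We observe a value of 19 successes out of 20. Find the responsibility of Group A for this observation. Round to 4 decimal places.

Posterior ∝ prior × likelihood, so P(k | x) ∝ π_k f_k(x); normalise over all components.
Component likelihoods at x = 19 successes out of 20:
  f_A = C(20,19)·0.62^19·0.38^1 = 20·0.000113617·0.38 = 0.000863487
  f_B = C(20,19)·0.66^19·0.34^1 = 20·0.000372679·0.34 = 0.00253422
Unnormalised posteriors:
  π_A·f_A = 0.64 × 0.000863487 = 0.000552632
  π_B·f_B = 0.36 × 0.00253422 = 0.000912318
Sum: 0.000552632 + 0.000912318 = 0.00146495
P(Group A | x) = 0.000552632 / 0.00146495 ≈ 0.3772

0.3772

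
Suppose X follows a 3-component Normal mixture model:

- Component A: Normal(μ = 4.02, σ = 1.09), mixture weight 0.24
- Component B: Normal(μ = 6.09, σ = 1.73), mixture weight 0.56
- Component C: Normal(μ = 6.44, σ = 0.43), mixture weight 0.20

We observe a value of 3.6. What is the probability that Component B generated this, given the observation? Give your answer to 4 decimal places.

Apply Bayes' rule: the posterior for each component is proportional to its prior times its likelihood at x.
Component likelihoods at x = 3.6:
  f_A = 0.339816
  f_B = 0.0818505
  f_C = 3.12731e-10
Multiply by the mixture weights:
  w_A·f_A = 0.24 × 0.339816 = 0.0815557
  w_B·f_B = 0.56 × 0.0818505 = 0.0458363
  w_C·f_C = 0.20 × 3.12731e-10 = 6.25462e-11
Normaliser: 0.0815557 + 0.0458363 + 6.25462e-11 = 0.127392
P(Component B | 3.6) = 0.0458363 / 0.127392 ≈ 0.3598

0.3598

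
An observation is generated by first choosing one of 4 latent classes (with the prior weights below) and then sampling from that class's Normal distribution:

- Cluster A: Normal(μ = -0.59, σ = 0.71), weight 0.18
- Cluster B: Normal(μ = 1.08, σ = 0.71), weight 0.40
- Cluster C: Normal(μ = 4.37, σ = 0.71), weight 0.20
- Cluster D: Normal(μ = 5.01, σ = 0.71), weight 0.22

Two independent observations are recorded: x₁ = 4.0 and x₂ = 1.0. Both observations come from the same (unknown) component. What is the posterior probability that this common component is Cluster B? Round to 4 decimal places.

Posterior ∝ prior × likelihood, so P(k | x) ∝ π_k f_k(x); normalise over all components.
Since both observations come from the same component, the likelihood for component k is f_k(x₁)·f_k(x₂).
  L_A = [(1/(0.71·√(2π)))·exp(−(4.0−-0.59)²/(2·0.71²)) = 0.561891·exp(-20.89675) = 4.724e-10] × [0.0457764] = 2.16248e-11
  L_B = [(1/(0.71·√(2π)))·exp(−(4.0−1.08)²/(2·0.71²)) = 0.561891·exp(-8.45705) = 0.000119344] × [0.558335] = 6.66339e-05
  L_C = [(1/(0.71·√(2π)))·exp(−(4.0−4.37)²/(2·0.71²)) = 0.561891·exp(-0.13579) = 0.490547] × [7.20324e-06] = 3.53353e-06
  L_D = [(1/(0.71·√(2π)))·exp(−(4.0−5.01)²/(2·0.71²)) = 0.561891·exp(-1.01180) = 0.204283] × [6.652e-08] = 1.35889e-08
Multiply by the mixture weights:
  π_A·L_A = 0.18 × 2.16248e-11 = 3.89246e-12
  π_B·L_B = 0.40 × 6.66339e-05 = 2.66536e-05
  π_C·L_C = 0.20 × 3.53353e-06 = 7.06706e-07
  π_D·L_D = 0.22 × 1.35889e-08 = 2.98955e-09
Marginal: 3.89246e-12 + 2.66536e-05 + 7.06706e-07 + 2.98955e-09 = 2.73633e-05
P(Cluster B | data) ≈ 0.9741

0.9741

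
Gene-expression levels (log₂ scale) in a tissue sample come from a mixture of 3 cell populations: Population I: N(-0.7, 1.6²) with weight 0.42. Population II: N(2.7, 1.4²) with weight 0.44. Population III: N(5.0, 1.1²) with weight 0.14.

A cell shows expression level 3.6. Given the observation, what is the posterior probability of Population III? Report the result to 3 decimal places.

0.177

Apply Bayes' rule: the posterior for each component is proportional to its prior times its likelihood at x.
Component likelihoods at x = 3.6:
  f_I = 0.00673613
  f_II = 0.231762
  f_III = 0.161352
Unnormalised posteriors:
  π_I·f_I = 0.42 × 0.00673613 = 0.00282917
  π_II·f_II = 0.44 × 0.231762 = 0.101975
  π_III·f_III = 0.14 × 0.161352 = 0.0225893
Evidence: 0.00282917 + 0.101975 + 0.0225893 = 0.127394
So the posterior for Population III is 0.0225893 / 0.127394 ≈ 0.177.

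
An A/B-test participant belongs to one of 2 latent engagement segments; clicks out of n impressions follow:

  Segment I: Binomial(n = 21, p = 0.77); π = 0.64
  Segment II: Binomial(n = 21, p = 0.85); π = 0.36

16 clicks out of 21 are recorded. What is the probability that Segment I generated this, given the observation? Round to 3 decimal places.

0.756

The responsibility of component k is w_k f_k(x) divided by Σ_j w_j f_j(x).
Component likelihoods at x = 16 clicks out of 21:
  p_I = 0.200002
  p_II = 0.114737
Prior × likelihood for each component:
  w_I·p_I = 0.64 × 0.200002 = 0.128001
  w_II·p_II = 0.36 × 0.114737 = 0.0413052
Sum: 0.128001 + 0.0413052 = 0.169306
P(Segment I | 16 clicks out of 21) = 0.128001 / 0.169306 ≈ 0.756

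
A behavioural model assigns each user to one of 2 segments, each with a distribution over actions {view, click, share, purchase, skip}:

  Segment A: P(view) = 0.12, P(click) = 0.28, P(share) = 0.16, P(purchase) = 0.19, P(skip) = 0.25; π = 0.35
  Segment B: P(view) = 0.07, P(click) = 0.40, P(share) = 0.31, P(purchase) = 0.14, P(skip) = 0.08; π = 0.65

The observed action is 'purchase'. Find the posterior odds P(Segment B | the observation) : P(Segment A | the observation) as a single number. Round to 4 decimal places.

Only the two components matter; the odds are (π_i f_i(x)) / (π_j f_j(x)).
Component likelihoods at x = 'purchase':
  p_A = 0.19
  p_B = 0.14
0.091 / 0.0665 ≈ 1.3684

1.3684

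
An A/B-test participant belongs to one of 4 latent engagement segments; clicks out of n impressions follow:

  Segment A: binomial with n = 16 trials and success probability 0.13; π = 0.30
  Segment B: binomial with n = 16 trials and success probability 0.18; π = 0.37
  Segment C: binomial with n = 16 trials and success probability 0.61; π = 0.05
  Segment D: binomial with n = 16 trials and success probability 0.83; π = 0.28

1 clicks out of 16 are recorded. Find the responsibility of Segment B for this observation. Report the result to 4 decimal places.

Posterior ∝ prior × likelihood, so P(k | x) ∝ P(Z=k) f_k(x); normalise over all components.
Evaluate each component's likelihood at the observed value:
  L_A = C(16,1)·0.13^1·0.87^15 = 16·0.13·0.123819 = 0.257544
  L_B = C(16,1)·0.18^1·0.82^15 = 16·0.18·0.0509575 = 0.146757
  L_C = C(16,1)·0.61^1·0.39^15 = 16·0.61·7.34462e-07 = 7.16835e-06
  L_D = C(16,1)·0.83^1·0.17^15 = 16·0.83·2.86242e-12 = 3.8013e-11
Prior × likelihood for each component:
  P(Z=A)·L_A = 0.30 × 0.257544 = 0.0772633
  P(Z=B)·L_B = 0.37 × 0.146757 = 0.0543003
  P(Z=C)·L_C = 0.05 × 7.16835e-06 = 3.58417e-07
  P(Z=D)·L_D = 0.28 × 3.8013e-11 = 1.06436e-11
Denominator: 0.0772633 + 0.0543003 + 3.58417e-07 + 1.06436e-11 = 0.131564
P(Segment B | 1 clicks out of 16) = 0.0543003 / 0.131564 ≈ 0.4127

0.4127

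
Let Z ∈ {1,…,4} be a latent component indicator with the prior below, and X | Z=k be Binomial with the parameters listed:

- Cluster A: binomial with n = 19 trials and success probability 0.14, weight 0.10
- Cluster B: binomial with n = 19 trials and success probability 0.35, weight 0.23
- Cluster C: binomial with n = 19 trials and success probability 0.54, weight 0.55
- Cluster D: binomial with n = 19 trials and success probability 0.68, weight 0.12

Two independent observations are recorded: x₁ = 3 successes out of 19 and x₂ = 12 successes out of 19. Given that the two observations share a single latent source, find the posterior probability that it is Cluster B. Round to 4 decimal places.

0.6396

Apply Bayes' rule: the posterior for each component is proportional to its prior times its likelihood at x.
Since both observations come from the same component, the likelihood for component k is f_k(x₁)·f_k(x₂).
  L_A = [C(19,3)·0.14^3·0.86^16 = 969·0.002744·0.0895314 = 0.238058] × [9.93923e-07] = 2.36611e-07
  L_B = [C(19,3)·0.35^3·0.65^16 = 969·0.042875·0.00101535 = 0.0421834] × [0.00834713] = 0.00035211
  L_C = [C(19,3)·0.54^3·0.46^16 = 969·0.157464·4.01907e-06 = 0.00061324] × [0.135007] = 8.27918e-05
  L_D = [C(19,3)·0.68^3·0.32^16 = 969·0.314432·1.20893e-08 = 3.68341e-06] × [0.169233] = 6.23353e-07
Prior × likelihood for each component:
  w_A·L_A = 0.10 × 2.36611e-07 = 2.36611e-08
  w_B·L_B = 0.23 × 0.00035211 = 8.09854e-05
  w_C·L_C = 0.55 × 8.27918e-05 = 4.55355e-05
  w_D·L_D = 0.12 × 6.23353e-07 = 7.48024e-08
Denominator: 2.36611e-08 + 8.09854e-05 + 4.55355e-05 + 7.48024e-08 = 0.000126619
So the posterior for Cluster B is 8.09854e-05 / 0.000126619 ≈ 0.6396.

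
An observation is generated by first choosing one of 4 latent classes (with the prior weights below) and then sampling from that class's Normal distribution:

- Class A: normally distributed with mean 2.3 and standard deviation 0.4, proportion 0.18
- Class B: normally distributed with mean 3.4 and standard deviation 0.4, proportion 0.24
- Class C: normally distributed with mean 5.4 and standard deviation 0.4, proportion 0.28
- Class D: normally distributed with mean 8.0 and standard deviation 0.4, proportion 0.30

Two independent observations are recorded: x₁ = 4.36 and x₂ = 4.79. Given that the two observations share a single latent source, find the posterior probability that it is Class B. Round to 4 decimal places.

The responsibility of component k is w_k f_k(x) divided by Σ_j w_j f_j(x).
Since both observations come from the same component, the likelihood for component k is f_k(x₁)·f_k(x₂).
  p_A = [(1/(0.4·√(2π)))·exp(−(4.36−2.3)²/(2·0.4²)) = 0.997356·exp(-13.26125) = 1.73605e-06] × [3.83936e-09] = 6.66532e-15
  p_B = [(1/(0.4·√(2π)))·exp(−(4.36−3.4)²/(2·0.4²)) = 0.997356·exp(-2.88000) = 0.0559863] × [0.00238046] = 0.000133273
  p_C = [(1/(0.4·√(2π)))·exp(−(4.36−5.4)²/(2·0.4²)) = 0.997356·exp(-3.38000) = 0.0339574] × [0.311779] = 0.0105872
  p_D = [(1/(0.4·√(2π)))·exp(−(4.36−8.0)²/(2·0.4²)) = 0.997356·exp(-41.40500) = 1.03965e-18] × [1.03379e-14] = 1.07478e-32
Unnormalised posteriors:
  w_A·p_A = 0.18 × 6.66532e-15 = 1.19976e-15
  w_B·p_B = 0.24 × 0.000133273 = 3.19856e-05
  w_C·p_C = 0.28 × 0.0105872 = 0.00296442
  w_D·p_D = 0.30 × 1.07478e-32 = 3.22434e-33
Denominator: 1.19976e-15 + 3.19856e-05 + 0.00296442 + 3.22434e-33 = 0.00299641
Responsibility of Class B: 3.19856e-05 / 0.00299641 ≈ 0.0107

0.0107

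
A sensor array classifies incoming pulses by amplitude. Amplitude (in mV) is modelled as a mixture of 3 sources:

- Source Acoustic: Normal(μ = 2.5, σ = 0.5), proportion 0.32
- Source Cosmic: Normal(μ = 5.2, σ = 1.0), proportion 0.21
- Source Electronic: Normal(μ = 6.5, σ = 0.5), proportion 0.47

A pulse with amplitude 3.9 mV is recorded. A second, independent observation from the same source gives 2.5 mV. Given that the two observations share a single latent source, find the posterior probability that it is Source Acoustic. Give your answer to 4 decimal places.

Apply Bayes' rule: the posterior for each component is proportional to its prior times its likelihood at x.
Since both observations come from the same component, the likelihood for component k is f_k(x₁)·f_k(x₂).
  f_Acoustic = [(1/(0.5·√(2π)))·exp(−(3.9−2.5)²/(2·0.5²)) = 0.797885·exp(-3.92000) = 0.0158309] × [0.797885] = 0.0126312
  f_Cosmic = [(1/(1.0·√(2π)))·exp(−(3.9−5.2)²/(2·1.0²)) = 0.398942·exp(-0.84500) = 0.171369] × [0.0104209] = 0.00178582
  f_Electronic = [(1/(0.5·√(2π)))·exp(−(3.9−6.5)²/(2·0.5²)) = 0.797885·exp(-13.52000) = 1.07221e-06] × [1.01045e-14] = 1.08342e-20
Prior × likelihood for each component:
  w_Acoustic·f_Acoustic = 0.32 × 0.0126312 = 0.00404199
  w_Cosmic·f_Cosmic = 0.21 × 0.00178582 = 0.000375022
  w_Electronic·f_Electronic = 0.47 × 1.08342e-20 = 5.09206e-21
Sum: 0.00404199 + 0.000375022 + 5.09206e-21 = 0.00441702
P(Source Acoustic | x₁,x₂) = 0.00404199 / 0.00441702 ≈ 0.9151

0.9151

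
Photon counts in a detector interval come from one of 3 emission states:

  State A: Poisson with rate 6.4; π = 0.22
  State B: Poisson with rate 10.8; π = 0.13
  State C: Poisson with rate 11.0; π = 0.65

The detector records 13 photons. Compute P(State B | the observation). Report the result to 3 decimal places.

0.157

By Bayes' theorem, P(k | x) = π_k f_k(x) / Σ_j π_j f_j(x).
Evaluate each component's likelihood at the observed value:
  f_A = 0.00806445
  f_B = 0.0890939
  f_C = 0.0925945
Prior × likelihood for each component:
  π_A·f_A = 0.22 × 0.00806445 = 0.00177418
  π_B·f_B = 0.13 × 0.0890939 = 0.0115822
  π_C·f_C = 0.65 × 0.0925945 = 0.0601864
Evidence: 0.00177418 + 0.0115822 + 0.0601864 = 0.0735428
So the posterior for State B is 0.0115822 / 0.0735428 ≈ 0.157.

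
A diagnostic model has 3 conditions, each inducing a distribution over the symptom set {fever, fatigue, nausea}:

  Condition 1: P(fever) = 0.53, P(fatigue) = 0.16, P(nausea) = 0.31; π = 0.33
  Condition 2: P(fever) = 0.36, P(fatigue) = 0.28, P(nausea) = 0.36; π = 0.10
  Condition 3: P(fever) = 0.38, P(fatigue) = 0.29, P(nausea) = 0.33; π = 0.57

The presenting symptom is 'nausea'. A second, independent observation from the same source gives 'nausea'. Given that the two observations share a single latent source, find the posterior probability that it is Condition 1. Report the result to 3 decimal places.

The responsibility of component k is P(Z=k) f_k(x) divided by Σ_j P(Z=j) f_j(x).
Since both observations come from the same component, the likelihood for component k is f_k(x₁)·f_k(x₂).
  f_1 = [P(nausea | comp) = 0.31] × [0.31] = 0.0961
  f_2 = [P(nausea | comp) = 0.36] × [0.36] = 0.1296
  f_3 = [P(nausea | comp) = 0.33] × [0.33] = 0.1089
Multiply by the mixture weights:
  P(Z=1)·f_1 = 0.33 × 0.0961 = 0.031713
  P(Z=2)·f_2 = 0.10 × 0.1296 = 0.01296
  P(Z=3)·f_3 = 0.57 × 0.1089 = 0.062073
Normaliser: 0.031713 + 0.01296 + 0.062073 = 0.106746
P(Condition 1 | x₁,x₂) ≈ 0.297

0.297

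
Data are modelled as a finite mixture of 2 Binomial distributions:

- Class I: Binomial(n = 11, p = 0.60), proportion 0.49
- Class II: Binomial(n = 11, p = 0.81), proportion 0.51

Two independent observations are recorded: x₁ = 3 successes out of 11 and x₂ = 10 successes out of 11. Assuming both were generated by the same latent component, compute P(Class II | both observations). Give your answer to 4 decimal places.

0.0596

By Bayes' theorem, P(k | x) = π_k f_k(x) / Σ_j π_j f_j(x).
Since both observations come from the same component, the likelihood for component k is f_k(x₁)·f_k(x₂).
  p_I = [0.023357] × [0.0266051] = 0.000621417
  p_II = [0.000148925] × [0.254095] = 3.78411e-05
Multiply by the mixture weights:
  π_I·p_I = 0.49 × 0.000621417 = 0.000304494
  π_II·p_II = 0.51 × 3.78411e-05 = 1.9299e-05
Evidence: 0.000304494 + 1.9299e-05 = 0.000323793
P(Class II | x) ≈ 0.0596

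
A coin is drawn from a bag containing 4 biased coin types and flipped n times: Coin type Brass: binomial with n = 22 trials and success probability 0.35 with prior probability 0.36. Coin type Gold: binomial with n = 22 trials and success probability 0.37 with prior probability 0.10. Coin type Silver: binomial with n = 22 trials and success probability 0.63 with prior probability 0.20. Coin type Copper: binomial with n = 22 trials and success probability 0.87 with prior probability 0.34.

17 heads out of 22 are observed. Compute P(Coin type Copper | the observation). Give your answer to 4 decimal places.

0.6869

Posterior ∝ prior × likelihood, so P(k | x) ∝ π_k f_k(x); normalise over all components.
Binomial probabilities:
  L_Brass = 5.42301e-05
  L_Gold = 0.000119302
  L_Silver = 0.0708459
  L_Copper = 0.0916349
Unnormalised posteriors:
  π_Brass·L_Brass = 0.36 × 5.42301e-05 = 1.95228e-05
  π_Gold·L_Gold = 0.10 × 0.000119302 = 1.19302e-05
  π_Silver·L_Silver = 0.20 × 0.0708459 = 0.0141692
  π_Copper·L_Copper = 0.34 × 0.0916349 = 0.0311559
Sum: 1.95228e-05 + 1.19302e-05 + 0.0141692 + 0.0311559 = 0.0453565
So the posterior for Coin type Copper is 0.0311559 / 0.0453565 ≈ 0.6869.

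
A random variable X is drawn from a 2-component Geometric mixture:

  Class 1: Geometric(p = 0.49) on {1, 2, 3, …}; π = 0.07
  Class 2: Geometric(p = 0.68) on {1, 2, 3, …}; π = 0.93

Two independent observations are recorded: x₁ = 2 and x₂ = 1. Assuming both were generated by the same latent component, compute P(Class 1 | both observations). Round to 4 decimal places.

P(component k | x) = π_k·f_k(x) / marginal(x), where marginal(x) = Σ_j π_j·f_j(x).
Since both observations come from the same component, the likelihood for component k is f_k(x₁)·f_k(x₂).
  f_1 = [0.2499] × [0.49] = 0.122451
  f_2 = [0.2176] × [0.68] = 0.147968
Prior × likelihood for each component:
  π_1·f_1 = 0.07 × 0.122451 = 0.00857157
  π_2·f_2 = 0.93 × 0.147968 = 0.13761
Evidence: 0.00857157 + 0.13761 = 0.146182
So the posterior for Class 1 is 0.00857157 / 0.146182 ≈ 0.0586.

0.0586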